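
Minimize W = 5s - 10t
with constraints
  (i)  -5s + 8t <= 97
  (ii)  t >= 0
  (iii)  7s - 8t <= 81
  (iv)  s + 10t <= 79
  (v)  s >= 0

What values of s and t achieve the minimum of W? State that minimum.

s = 0, t = 79/10, minimum W = -79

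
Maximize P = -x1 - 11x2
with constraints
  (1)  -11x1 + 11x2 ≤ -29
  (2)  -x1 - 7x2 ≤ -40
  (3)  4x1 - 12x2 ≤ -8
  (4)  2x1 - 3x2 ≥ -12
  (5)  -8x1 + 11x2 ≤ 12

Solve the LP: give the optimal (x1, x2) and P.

x1 = 53/5, x2 = 21/5, maximum P = -284/5

Corner points and P = -x1 - 11x2:
  (643/88, 411/88) → P = -1291/22
  (41/3, 364/33) → P = -135
  (53/5, 21/5) → P = -284/5
  (48, 36) → P = -444
The feasible region is unbounded (it extends along (3, 1), (3, 2)), but P strictly decreases along every unbounded feasible direction, so there is no improving ray and the maximum is attained at a vertex.

The optimum lies where -x1 - 7x2 = -40 and 4x1 - 12x2 = -8.
Solving simultaneously gives x1 = 53/5, x2 = 21/5.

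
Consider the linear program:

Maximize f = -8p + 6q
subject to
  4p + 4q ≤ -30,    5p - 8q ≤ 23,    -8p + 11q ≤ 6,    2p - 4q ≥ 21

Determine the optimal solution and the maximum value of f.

p = -301/9, q = -214/9, maximum f = 1124/9

Extreme points and f = -8p + 6q:
  (-301/9, -214/9) → f = 1124/9
  (-19, -59/4) → f = 127/2
  (-51/2, -18) → f = 96

The binding constraints are 5p - 8q = 23 and -8p + 11q = 6.
Solving simultaneously gives p = -301/9, q = -214/9.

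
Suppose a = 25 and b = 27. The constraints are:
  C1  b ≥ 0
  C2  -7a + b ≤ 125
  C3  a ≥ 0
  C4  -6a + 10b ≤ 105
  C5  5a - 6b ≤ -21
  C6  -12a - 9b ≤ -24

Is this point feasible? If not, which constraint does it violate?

not feasible — violates C4

Constraint C4: -6a + 10b = 120, which is not ≤ 105. All other constraints are satisfied.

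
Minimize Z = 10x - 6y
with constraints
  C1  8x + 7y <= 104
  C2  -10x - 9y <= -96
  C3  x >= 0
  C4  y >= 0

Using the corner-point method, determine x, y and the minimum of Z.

x = 0, y = 104/7, minimum Z = -624/7

Vertices and Z = 10x - 6y:
  (0, 104/7) → Z = -624/7
  (13, 0) → Z = 130
  (0, 32/3) → Z = -64
  (48/5, 0) → Z = 96

The optimum lies where 8x + 7y = 104 and x = 0.
Solving simultaneously gives x = 0, y = 104/7.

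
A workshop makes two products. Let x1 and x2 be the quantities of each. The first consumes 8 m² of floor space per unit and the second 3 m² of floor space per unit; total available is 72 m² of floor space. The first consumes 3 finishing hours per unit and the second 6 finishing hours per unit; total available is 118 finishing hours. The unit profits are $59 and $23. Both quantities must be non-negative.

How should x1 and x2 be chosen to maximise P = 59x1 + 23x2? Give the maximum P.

x1 = 2, x2 = 56/3, maximum P = 1642/3

Vertices and P = 59x1 + 23x2:
  (0, 0) → P = 0
  (0, 59/3) → P = 1357/3
  (9, 0) → P = 531
  (2, 56/3) → P = 1642/3

The optimum lies where 8x1 + 3x2 = 72 and 3x1 + 6x2 = 118.
Solving simultaneously gives x1 = 2, x2 = 56/3.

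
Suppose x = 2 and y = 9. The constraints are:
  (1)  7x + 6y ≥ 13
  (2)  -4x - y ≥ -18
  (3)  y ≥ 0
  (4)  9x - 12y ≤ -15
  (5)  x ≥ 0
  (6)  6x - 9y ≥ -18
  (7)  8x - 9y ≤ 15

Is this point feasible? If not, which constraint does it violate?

not feasible — violates (6)

Constraint (6): 6x - 9y = -69, which is not ≥ -18. All other constraints are satisfied.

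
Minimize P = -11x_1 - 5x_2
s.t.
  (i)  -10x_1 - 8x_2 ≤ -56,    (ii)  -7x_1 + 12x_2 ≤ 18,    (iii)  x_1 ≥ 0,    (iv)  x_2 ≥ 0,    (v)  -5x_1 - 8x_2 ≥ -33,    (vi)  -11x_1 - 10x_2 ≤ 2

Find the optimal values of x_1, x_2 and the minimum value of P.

x_1 = 33/5, x_2 = 0, minimum P = -363/5

The binding constraints are x_2 = 0 and -5x_1 - 8x_2 = -33.
Solving simultaneously gives x_1 = 33/5, x_2 = 0.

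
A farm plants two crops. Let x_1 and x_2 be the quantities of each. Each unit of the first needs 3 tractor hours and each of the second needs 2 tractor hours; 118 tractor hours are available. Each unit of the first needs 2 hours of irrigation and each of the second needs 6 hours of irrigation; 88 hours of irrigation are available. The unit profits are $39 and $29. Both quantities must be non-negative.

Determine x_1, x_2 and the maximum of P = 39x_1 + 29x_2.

x_1 = 38, x_2 = 2, maximum P = 1540

Vertices and P = 39x_1 + 29x_2:
  (0, 0) → P = 0
  (0, 44/3) → P = 1276/3
  (118/3, 0) → P = 1534
  (38, 2) → P = 1540

The binding constraints are 3x_1 + 2x_2 = 118 and 2x_1 + 6x_2 = 88.
Solving simultaneously gives x_1 = 38, x_2 = 2.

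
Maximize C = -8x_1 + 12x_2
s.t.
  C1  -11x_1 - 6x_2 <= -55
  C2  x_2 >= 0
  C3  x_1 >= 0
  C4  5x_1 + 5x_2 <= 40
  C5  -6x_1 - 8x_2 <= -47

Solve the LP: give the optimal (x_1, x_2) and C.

x_1 = 7/5, x_2 = 33/5, maximum C = 68

Vertices and C = -8x_1 + 12x_2:
  (7/5, 33/5) → C = 68
  (79/26, 187/52) → C = 245/13
  (8, 0) → C = -64
  (47/6, 0) → C = -188/3

At the optimal vertex, -11x_1 - 6x_2 = -55 and 5x_1 + 5x_2 = 40.
Solving simultaneously gives x_1 = 7/5, x_2 = 33/5.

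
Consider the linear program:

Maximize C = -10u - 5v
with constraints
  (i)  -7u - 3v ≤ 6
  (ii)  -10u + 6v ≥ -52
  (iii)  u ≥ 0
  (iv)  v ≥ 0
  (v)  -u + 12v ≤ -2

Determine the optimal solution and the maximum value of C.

Feasible corners and C = -10u - 5v:
  (26/5, 0) → C = -52
  (102/19, 16/57) → C = -3140/57
  (2, 0) → C = -20

The optimum lies where v = 0 and -u + 12v = -2.
Solving simultaneously gives u = 2, v = 0.

u = 2, v = 0, maximum C = -20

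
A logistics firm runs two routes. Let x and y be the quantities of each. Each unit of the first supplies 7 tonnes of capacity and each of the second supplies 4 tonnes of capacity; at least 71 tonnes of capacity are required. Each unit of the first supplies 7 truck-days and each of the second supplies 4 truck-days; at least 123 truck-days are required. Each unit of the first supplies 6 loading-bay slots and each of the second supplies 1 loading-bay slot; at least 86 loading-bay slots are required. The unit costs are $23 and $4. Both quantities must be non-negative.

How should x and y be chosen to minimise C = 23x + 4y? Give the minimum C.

Extreme points and C = 23x + 4y:
  (0, 86) → C = 344
  (123/7, 0) → C = 2829/7
  (13, 8) → C = 331
The feasible region is unbounded (it extends along (0, 1), (1, 0)), but C strictly increases along every unbounded feasible direction, so there is no improving ray and the minimum is attained at a vertex.

The binding constraints are 7x + 4y = 123 and 6x + y = 86.
Solving simultaneously gives x = 13, y = 8.

x = 13, y = 8, minimum C = 331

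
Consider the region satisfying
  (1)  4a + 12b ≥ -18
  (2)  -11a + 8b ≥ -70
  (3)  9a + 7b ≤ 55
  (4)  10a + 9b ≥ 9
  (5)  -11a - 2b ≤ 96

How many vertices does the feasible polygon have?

Pairwise boundary intersections that survive every other constraint:
  (174/41, -239/82)
  (45/14, -18/7)
  (930/149, -25/149)
  (-782/59, 1469/59)
  (-882/79, 1059/79)

5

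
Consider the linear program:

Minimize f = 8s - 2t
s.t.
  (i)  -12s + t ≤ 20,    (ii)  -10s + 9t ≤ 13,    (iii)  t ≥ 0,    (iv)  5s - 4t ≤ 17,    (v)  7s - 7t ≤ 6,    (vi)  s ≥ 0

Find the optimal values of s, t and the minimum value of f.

Feasible corners and f = 8s - 2t:
  (41, 47) → f = 234
  (0, 13/9) → f = -26/9
  (6/7, 0) → f = 48/7
  (0, 0) → f = 0
  (95/7, 89/7) → f = 582/7

s = 0, t = 13/9, minimum f = -26/9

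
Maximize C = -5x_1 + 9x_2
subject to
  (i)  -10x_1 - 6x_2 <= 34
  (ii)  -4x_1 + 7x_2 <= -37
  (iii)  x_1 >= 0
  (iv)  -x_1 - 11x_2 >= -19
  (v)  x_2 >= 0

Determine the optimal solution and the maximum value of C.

Feasible corners and C = -5x_1 + 9x_2:
  (180/17, 13/17) → C = -783/17
  (37/4, 0) → C = -185/4
  (19, 0) → C = -95

x_1 = 180/17, x_2 = 13/17, maximum C = -783/17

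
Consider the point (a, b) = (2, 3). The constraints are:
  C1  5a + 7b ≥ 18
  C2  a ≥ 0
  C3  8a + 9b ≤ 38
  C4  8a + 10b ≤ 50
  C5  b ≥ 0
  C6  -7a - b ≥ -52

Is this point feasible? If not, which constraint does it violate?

Constraint C3: 8a + 9b = 43, which is not ≤ 38. All other constraints are satisfied.

not feasible — violates C3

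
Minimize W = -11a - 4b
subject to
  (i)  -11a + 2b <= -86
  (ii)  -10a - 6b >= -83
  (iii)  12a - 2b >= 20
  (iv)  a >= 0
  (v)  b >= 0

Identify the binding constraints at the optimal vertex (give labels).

(ii) and (v)

Feasible corners and W = -11a - 4b:
  (341/43, 53/86) → W = -3857/43
  (86/11, 0) → W = -86
  (83/10, 0) → W = -913/10

The minimum is at (83/10, 0). Substituting into each constraint, equality holds for (ii) and (v); the remaining constraints have slack.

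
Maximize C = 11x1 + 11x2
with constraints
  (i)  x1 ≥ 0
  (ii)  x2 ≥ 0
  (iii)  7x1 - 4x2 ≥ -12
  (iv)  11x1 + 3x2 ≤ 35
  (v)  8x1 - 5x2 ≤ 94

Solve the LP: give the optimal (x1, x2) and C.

x1 = 8/5, x2 = 29/5, maximum C = 407/5

Vertices and C = 11x1 + 11x2:
  (0, 0) → C = 0
  (0, 3) → C = 33
  (35/11, 0) → C = 35
  (8/5, 29/5) → C = 407/5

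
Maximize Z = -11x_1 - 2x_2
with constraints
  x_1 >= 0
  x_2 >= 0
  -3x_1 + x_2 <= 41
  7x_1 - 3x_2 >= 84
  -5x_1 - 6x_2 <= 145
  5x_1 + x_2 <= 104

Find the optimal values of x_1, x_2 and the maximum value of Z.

Vertices and Z = -11x_1 - 2x_2:
  (12, 0) → Z = -132
  (104/5, 0) → Z = -1144/5
  (18, 14) → Z = -226

x_1 = 12, x_2 = 0, maximum Z = -132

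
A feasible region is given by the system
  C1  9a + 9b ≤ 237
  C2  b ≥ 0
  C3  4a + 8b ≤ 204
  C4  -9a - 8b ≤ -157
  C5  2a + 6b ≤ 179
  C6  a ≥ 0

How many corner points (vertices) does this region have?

5

Of the 15 pairwise boundary intersections, those satisfying every inequality are:
  (79/3, 0)
  (5/3, 74/3)
  (157/9, 0)
  (0, 51/2)
  (0, 157/8)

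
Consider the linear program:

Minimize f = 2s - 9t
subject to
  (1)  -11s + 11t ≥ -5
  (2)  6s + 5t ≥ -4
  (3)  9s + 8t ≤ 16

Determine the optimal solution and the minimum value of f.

Extreme points and f = 2s - 9t:
  (-19/121, -74/121) → f = 628/121
  (216/187, 131/187) → f = -747/187
  (-112/3, 44) → f = -1412/3

s = -112/3, t = 44, minimum f = -1412/3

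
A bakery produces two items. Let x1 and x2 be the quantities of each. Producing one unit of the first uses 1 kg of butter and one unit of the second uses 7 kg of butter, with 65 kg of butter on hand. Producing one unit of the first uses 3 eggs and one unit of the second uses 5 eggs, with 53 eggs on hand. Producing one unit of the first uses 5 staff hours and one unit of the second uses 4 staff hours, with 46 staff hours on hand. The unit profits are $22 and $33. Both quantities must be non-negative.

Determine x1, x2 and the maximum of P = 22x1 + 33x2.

x1 = 2, x2 = 9, maximum P = 341

Feasible corners and P = 22x1 + 33x2:
  (0, 0) → P = 0
  (0, 65/7) → P = 2145/7
  (46/5, 0) → P = 1012/5
  (2, 9) → P = 341

The optimum lies where x1 + 7x2 = 65 and 5x1 + 4x2 = 46.
Solving simultaneously gives x1 = 2, x2 = 9.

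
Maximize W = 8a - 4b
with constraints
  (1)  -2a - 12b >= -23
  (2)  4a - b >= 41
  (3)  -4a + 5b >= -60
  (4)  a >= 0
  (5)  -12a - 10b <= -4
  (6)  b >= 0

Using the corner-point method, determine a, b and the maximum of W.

a = 23/2, b = 0, maximum W = 92

Extreme points and W = 8a - 4b:
  (103/10, 1/5) → W = 408/5
  (23/2, 0) → W = 92
  (41/4, 0) → W = 82

At the optimal vertex, -2a - 12b = -23 and b = 0.
Solving simultaneously gives a = 23/2, b = 0.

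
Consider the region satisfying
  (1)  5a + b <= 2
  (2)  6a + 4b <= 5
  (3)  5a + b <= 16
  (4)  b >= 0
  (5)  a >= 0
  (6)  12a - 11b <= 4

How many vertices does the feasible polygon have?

Of the 14 pairwise boundary intersections, those satisfying every inequality are:
  (3/14, 13/14)
  (26/67, 4/67)
  (0, 5/4)
  (0, 0)
  (1/3, 0)

5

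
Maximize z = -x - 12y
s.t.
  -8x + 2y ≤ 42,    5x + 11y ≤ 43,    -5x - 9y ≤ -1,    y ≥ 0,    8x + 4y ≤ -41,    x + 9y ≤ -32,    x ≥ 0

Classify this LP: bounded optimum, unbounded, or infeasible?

infeasible

The boundaries x + 9y = -32 and x = 0 meet at (0, -32/9), but that point violates -5x - 9y ≤ -1. Every candidate vertex is excluded by some other constraint, so the feasible region is empty.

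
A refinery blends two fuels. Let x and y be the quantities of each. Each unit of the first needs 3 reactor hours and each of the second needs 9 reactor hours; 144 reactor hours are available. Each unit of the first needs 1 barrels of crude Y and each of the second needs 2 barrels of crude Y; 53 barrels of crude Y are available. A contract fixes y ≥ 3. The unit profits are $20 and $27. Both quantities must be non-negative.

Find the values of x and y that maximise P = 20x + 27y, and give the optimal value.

x = 39, y = 3, maximum P = 861

Feasible corners and P = 20x + 27y:
  (0, 16) → P = 432
  (0, 3) → P = 81
  (39, 3) → P = 861

At the optimal vertex, 3x + 9y = 144 and y = 3.
Solving simultaneously gives x = 39, y = 3.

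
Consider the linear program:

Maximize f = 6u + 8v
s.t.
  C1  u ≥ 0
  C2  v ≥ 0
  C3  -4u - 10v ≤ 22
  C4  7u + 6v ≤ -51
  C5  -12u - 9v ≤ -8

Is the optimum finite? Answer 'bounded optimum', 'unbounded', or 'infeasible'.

infeasible

The boundaries u = 0 and -12u - 9v = -8 meet at (0, 8/9), but that point violates 7u + 6v ≤ -51. Every candidate vertex is excluded by some other constraint, so the feasible region is empty.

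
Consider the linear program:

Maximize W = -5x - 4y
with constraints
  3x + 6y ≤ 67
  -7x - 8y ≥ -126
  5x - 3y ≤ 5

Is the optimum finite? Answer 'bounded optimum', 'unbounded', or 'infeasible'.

From the feasible point (77/13, 320/39), moving in the direction (-6, 3) keeps every constraint satisfied while W increases without bound.

unbounded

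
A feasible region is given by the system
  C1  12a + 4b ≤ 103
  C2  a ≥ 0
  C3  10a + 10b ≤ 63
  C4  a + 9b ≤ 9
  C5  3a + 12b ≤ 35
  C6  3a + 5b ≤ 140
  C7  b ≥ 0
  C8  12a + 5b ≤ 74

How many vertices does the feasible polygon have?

Pairwise boundary intersections that survive every other constraint:
  (0, 1)
  (0, 0)
  (477/80, 27/80)
  (85/14, 8/35)
  (37/6, 0)

5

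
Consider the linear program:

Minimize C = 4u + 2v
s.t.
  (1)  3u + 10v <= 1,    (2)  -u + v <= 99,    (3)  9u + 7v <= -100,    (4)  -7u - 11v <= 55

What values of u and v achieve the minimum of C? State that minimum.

Vertices and C = 4u + 2v:
  (-1007/69, 103/23) → C = -3410/69
  (-561/37, 172/37) → C = -1900/37
  (-143/10, 41/10) → C = -49

The binding constraints are 3u + 10v = 1 and -7u - 11v = 55.
Solving simultaneously gives u = -561/37, v = 172/37.

u = -561/37, v = 172/37, minimum C = -1900/37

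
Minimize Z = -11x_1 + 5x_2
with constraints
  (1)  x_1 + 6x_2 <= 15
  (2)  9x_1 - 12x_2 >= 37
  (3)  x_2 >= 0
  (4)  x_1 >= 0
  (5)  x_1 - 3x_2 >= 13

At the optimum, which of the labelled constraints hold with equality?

Vertices and Z = -11x_1 + 5x_2:
  (15, 0) → Z = -165
  (41/3, 2/9) → Z = -1343/9
  (13, 0) → Z = -143

The minimum is at (15, 0). Substituting into each constraint, equality holds for (1) and (3); the remaining constraints have slack.

(1) and (3)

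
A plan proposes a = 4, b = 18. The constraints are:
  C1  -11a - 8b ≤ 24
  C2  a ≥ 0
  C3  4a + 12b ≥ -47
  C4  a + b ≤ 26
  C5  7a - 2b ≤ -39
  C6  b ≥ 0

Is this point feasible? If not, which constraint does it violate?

Constraint C5: 7a - 2b = -8, which is not ≤ -39. All other constraints are satisfied.

not feasible — violates C5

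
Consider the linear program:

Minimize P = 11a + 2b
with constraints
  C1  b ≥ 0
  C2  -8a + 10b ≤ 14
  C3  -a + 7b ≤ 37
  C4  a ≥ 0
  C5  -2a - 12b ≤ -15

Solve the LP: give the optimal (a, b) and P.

a = 0, b = 5/4, minimum P = 5/2

The feasible region is unbounded (it extends along (7, 1), (1, 0)), but P strictly increases along every unbounded feasible direction, so there is no improving ray and the minimum is attained at a vertex.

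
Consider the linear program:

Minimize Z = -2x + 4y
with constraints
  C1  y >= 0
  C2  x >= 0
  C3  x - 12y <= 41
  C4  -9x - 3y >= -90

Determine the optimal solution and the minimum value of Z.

Feasible corners and Z = -2x + 4y:
  (0, 0) → Z = 0
  (10, 0) → Z = -20
  (0, 30) → Z = 120

x = 10, y = 0, minimum Z = -20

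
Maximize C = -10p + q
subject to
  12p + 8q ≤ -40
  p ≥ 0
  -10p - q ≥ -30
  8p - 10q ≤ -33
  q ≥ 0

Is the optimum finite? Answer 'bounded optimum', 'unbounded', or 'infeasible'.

The boundaries 12p + 8q = -40 and 8p - 10q = -33 meet at (-83/23, 19/46), but that point violates p ≥ 0. Every candidate vertex is excluded by some other constraint, so the feasible region is empty.

infeasible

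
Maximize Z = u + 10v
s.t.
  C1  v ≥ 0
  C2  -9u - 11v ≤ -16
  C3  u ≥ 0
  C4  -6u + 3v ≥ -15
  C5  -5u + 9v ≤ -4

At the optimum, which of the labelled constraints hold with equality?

Extreme points and Z = u + 10v:
  (16/9, 0) → Z = 16/9
  (5/2, 0) → Z = 5/2
  (47/34, 11/34) → Z = 157/34
  (41/13, 17/13) → Z = 211/13

The maximum is at (41/13, 17/13). Substituting into each constraint, equality holds for C4 and C5; the remaining constraints have slack.

C4 and C5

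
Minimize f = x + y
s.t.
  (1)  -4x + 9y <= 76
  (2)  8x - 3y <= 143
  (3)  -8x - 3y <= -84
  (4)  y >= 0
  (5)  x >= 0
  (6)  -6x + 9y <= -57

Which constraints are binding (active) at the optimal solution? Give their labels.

(3) and (4)

Corner points and f = x + y:
  (143/8, 0) → f = 143/8
  (62/3, 67/9) → f = 253/9
  (21/2, 0) → f = 21/2
  (103/10, 8/15) → f = 65/6

The minimum is at (21/2, 0). Substituting into each constraint, equality holds for (3) and (4); the remaining constraints have slack.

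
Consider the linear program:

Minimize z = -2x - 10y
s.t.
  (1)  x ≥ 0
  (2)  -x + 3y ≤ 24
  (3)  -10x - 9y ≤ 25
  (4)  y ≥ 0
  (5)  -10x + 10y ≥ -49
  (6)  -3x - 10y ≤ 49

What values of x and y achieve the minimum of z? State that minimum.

The binding constraints are -x + 3y = 24 and -10x + 10y = -49.
Solving simultaneously gives x = 387/20, y = 289/20.

x = 387/20, y = 289/20, minimum z = -916/5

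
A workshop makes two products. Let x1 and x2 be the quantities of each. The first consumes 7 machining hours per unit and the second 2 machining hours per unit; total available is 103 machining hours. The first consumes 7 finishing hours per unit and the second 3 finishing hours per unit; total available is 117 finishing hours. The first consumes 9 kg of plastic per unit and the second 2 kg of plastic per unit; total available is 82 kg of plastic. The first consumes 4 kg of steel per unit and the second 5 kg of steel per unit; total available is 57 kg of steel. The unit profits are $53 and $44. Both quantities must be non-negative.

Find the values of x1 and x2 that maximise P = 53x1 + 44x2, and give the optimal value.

x1 = 8, x2 = 5, maximum P = 644

Vertices and P = 53x1 + 44x2:
  (0, 0) → P = 0
  (0, 57/5) → P = 2508/5
  (82/9, 0) → P = 4346/9
  (8, 5) → P = 644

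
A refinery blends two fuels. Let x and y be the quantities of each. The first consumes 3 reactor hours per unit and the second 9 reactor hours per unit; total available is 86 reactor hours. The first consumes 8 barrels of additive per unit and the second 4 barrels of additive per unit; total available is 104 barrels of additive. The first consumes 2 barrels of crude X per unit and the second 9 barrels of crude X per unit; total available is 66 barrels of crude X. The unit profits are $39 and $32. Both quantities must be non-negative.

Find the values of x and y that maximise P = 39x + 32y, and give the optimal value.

Corner points and P = 39x + 32y:
  (0, 0) → P = 0
  (0, 22/3) → P = 704/3
  (13, 0) → P = 507
  (21/2, 5) → P = 1139/2

The optimum lies where 8x + 4y = 104 and 2x + 9y = 66.
Solving simultaneously gives x = 21/2, y = 5.

x = 21/2, y = 5, maximum P = 1139/2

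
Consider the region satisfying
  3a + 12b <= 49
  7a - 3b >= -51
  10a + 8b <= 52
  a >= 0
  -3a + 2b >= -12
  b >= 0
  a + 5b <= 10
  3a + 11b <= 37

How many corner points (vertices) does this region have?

The feasible vertices (each the meet of two boundaries and inside every other half-plane) are:
  (50/11, 9/11)
  (30/7, 8/7)
  (0, 0)
  (0, 2)
  (4, 0)

5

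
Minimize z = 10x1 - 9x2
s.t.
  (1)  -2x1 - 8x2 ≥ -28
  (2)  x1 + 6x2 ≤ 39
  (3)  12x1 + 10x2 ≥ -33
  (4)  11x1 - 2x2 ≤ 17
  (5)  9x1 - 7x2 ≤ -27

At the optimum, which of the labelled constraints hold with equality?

(1) and (3)

Feasible corners and z = 10x1 - 9x2:
  (-136/19, 201/38) → z = -4529/38
  (-10/43, 153/43) → z = -1477/43
  (-167/58, 9/58) → z = -1751/58

The minimum is at (-136/19, 201/38). Substituting into each constraint, equality holds for (1) and (3); the remaining constraints have slack.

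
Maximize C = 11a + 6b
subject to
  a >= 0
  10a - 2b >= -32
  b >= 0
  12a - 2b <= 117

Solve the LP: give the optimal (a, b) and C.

Extreme points and C = 11a + 6b:
  (0, 16) → C = 96
  (0, 0) → C = 0
  (149/2, 777/2) → C = 6301/2
  (39/4, 0) → C = 429/4

a = 149/2, b = 777/2, maximum C = 6301/2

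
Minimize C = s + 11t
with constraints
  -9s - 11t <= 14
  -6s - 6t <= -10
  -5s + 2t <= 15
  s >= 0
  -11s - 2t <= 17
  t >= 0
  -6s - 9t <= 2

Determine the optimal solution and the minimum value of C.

Vertices and C = s + 11t:
  (0, 5/3) → C = 55/3
  (5/3, 0) → C = 5/3
  (0, 15/2) → C = 165/2
The feasible region is unbounded (it extends along (1, 0), (2, 5)), but C strictly increases along every unbounded feasible direction, so there is no improving ray and the minimum is attained at a vertex.

s = 5/3, t = 0, minimum C = 5/3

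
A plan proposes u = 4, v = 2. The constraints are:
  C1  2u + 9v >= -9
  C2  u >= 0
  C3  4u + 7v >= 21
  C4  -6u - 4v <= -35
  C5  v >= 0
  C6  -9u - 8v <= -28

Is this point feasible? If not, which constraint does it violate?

not feasible — violates C4

Constraint C4: -6u - 4v = -32, which is not ≤ -35. All other constraints are satisfied.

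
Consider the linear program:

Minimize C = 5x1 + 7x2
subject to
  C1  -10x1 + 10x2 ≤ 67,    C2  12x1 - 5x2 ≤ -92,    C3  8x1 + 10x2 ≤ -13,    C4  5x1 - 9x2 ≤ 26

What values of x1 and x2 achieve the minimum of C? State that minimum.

x1 = -863/40, x2 = -119/8, minimum C = -212

Feasible corners and C = 5x1 + 7x2:
  (-117/14, -58/35) → C = -3737/70
  (-863/40, -119/8) → C = -212
  (-958/83, -772/83) → C = -10194/83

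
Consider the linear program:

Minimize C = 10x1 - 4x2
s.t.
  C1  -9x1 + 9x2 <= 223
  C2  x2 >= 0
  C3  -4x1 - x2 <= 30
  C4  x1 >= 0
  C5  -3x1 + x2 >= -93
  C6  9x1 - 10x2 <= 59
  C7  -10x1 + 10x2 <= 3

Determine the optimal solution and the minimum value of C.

x1 = 0, x2 = 3/10, minimum C = -6/5

Vertices and C = 10x1 - 4x2:
  (0, 0) → C = 0
  (59/9, 0) → C = 590/9
  (0, 3/10) → C = -6/5
  (871/21, 220/7) → C = 6070/21
  (933/20, 939/20) → C = 2787/10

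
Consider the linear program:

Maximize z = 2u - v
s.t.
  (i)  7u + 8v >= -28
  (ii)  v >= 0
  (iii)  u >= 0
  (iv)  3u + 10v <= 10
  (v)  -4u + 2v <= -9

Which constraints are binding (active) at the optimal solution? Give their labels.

(ii) and (iv)

Vertices and z = 2u - v:
  (10/3, 0) → z = 20/3
  (9/4, 0) → z = 9/2
  (55/23, 13/46) → z = 9/2

The maximum is at (10/3, 0). Substituting into each constraint, equality holds for (ii) and (iv); the remaining constraints have slack.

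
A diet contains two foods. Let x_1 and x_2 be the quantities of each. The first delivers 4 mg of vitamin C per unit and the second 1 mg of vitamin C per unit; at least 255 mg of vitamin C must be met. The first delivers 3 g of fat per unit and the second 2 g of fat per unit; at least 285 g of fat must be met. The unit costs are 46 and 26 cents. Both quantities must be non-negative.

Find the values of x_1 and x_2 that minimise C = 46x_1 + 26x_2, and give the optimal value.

Vertices and C = 46x_1 + 26x_2:
  (0, 255) → C = 6630
  (95, 0) → C = 4370
  (45, 75) → C = 4020
The feasible region is unbounded (it extends along (0, 1), (1, 0)), but C strictly increases along every unbounded feasible direction, so there is no improving ray and the minimum is attained at a vertex.

x_1 = 45, x_2 = 75, minimum C = 4020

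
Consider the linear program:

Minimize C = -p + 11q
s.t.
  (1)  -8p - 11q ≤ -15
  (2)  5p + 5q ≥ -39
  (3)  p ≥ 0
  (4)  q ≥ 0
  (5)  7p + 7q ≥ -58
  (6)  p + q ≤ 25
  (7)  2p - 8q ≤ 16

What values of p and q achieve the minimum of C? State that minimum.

p = 8, q = 0, minimum C = -8

Extreme points and C = -p + 11q:
  (0, 15/11) → C = 15
  (15/8, 0) → C = -15/8
  (0, 25) → C = 275
  (8, 0) → C = -8
  (108/5, 17/5) → C = 79/5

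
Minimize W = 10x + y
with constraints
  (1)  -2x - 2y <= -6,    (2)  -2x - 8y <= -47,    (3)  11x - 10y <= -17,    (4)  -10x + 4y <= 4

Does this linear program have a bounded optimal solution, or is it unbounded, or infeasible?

bounded optimum

Feasible corners and W = 10x + y:
  (167/54, 551/108) → W = 1297/36
  (39/22, 239/44) → W = 1019/44
The feasible region has finitely many vertices and no improving ray; the minimum is 1019/44 at (39/22, 239/44).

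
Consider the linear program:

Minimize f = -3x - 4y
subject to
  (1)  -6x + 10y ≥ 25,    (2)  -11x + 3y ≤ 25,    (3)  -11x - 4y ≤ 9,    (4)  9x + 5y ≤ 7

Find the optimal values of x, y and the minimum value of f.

x = -52/41, y = 151/41, minimum f = -448/41

Feasible corners and f = -3x - 4y:
  (-95/67, 221/134) → f = -157/67
  (-11/24, 89/40) → f = -301/40
  (-127/77, 16/7) → f = -323/77
  (-52/41, 151/41) → f = -448/41

The optimum lies where -11x + 3y = 25 and 9x + 5y = 7.
Solving simultaneously gives x = -52/41, y = 151/41.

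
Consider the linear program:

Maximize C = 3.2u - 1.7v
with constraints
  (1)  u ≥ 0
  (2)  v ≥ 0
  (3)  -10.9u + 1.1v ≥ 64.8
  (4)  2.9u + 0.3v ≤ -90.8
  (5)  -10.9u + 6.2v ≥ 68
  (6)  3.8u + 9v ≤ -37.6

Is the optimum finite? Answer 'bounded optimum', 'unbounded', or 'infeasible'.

infeasible

The boundaries v = 0 and 2.9u + 0.3v = -90.8 meet at (-908/29, 0), but that point violates u ≥ 0. Every candidate vertex is excluded by some other constraint, so the feasible region is empty.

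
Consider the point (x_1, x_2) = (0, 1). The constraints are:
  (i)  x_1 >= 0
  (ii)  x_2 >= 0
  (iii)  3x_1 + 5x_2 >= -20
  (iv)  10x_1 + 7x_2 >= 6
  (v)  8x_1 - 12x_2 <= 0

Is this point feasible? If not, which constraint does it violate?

(i): 0 ≥ 0 ✓
(ii): 1 ≥ 0 ✓
(iii): 5 ≥ -20 ✓
(iv): 7 ≥ 6 ✓
(v): -12 ≤ 0 ✓

feasible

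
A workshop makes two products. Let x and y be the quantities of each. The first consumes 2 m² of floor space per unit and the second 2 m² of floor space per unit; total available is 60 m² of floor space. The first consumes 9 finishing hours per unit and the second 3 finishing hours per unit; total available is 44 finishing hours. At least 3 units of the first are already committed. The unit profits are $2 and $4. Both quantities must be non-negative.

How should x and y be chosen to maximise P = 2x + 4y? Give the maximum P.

Vertices and P = 2x + 4y:
  (44/9, 0) → P = 88/9
  (3, 0) → P = 6
  (3, 17/3) → P = 86/3

The binding constraints are 9x + 3y = 44 and x = 3.
Solving simultaneously gives x = 3, y = 17/3.

x = 3, y = 17/3, maximum P = 86/3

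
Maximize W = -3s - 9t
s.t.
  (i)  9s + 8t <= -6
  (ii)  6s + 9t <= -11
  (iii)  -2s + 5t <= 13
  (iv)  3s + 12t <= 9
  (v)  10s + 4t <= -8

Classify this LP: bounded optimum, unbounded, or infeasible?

From the feasible point (-43/12, 7/6), moving in the direction (4, -10) keeps every constraint satisfied while W increases without bound.

unbounded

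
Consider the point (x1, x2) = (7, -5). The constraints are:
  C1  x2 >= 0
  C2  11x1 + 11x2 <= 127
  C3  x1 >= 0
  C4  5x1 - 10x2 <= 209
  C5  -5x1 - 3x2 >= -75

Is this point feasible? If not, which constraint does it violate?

not feasible — violates C1

Constraint C1: x2 = -5, which is not ≥ 0. All other constraints are satisfied.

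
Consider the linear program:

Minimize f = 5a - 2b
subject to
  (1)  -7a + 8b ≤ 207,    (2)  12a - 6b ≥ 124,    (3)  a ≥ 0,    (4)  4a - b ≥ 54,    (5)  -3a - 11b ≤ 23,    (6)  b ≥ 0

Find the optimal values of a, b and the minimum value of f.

Extreme points and f = 5a - 2b:
  (1117/27, 1676/27) → f = 2233/27
  (50/3, 38/3) → f = 58
  (27/2, 0) → f = 135/2
The feasible region is unbounded (it extends along (8, 7), (1, 0)), but f strictly increases along every unbounded feasible direction, so there is no improving ray and the minimum is attained at a vertex.

The binding constraints are 12a - 6b = 124 and 4a - b = 54.
Solving simultaneously gives a = 50/3, b = 38/3.

a = 50/3, b = 38/3, minimum f = 58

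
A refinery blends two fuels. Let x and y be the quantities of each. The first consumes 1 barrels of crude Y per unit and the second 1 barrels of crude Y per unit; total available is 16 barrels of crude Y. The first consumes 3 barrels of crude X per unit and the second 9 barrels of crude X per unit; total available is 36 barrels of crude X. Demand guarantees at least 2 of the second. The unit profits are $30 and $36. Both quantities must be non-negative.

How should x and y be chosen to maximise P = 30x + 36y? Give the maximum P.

Vertices and P = 30x + 36y:
  (0, 4) → P = 144
  (0, 2) → P = 72
  (6, 2) → P = 252

The optimum lies where 3x + 9y = 36 and y = 2.
Solving simultaneously gives x = 6, y = 2.

x = 6, y = 2, maximum P = 252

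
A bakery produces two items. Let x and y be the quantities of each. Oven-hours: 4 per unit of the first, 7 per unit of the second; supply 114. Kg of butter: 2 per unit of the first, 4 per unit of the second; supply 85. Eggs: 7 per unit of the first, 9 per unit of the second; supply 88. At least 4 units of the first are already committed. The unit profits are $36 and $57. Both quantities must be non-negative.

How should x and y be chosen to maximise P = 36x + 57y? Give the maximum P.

x = 4, y = 20/3, maximum P = 524

Vertices and P = 36x + 57y:
  (88/7, 0) → P = 3168/7
  (4, 0) → P = 144
  (4, 20/3) → P = 524

At the optimal vertex, 7x + 9y = 88 and x = 4.
Solving simultaneously gives x = 4, y = 20/3.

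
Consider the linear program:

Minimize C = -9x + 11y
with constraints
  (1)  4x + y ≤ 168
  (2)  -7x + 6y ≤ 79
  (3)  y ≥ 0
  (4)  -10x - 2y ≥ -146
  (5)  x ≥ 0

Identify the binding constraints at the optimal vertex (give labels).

Corner points and C = -9x + 11y:
  (359/37, 906/37) → C = 6735/37
  (0, 79/6) → C = 869/6
  (73/5, 0) → C = -657/5
  (0, 0) → C = 0

The minimum is at (73/5, 0). Substituting into each constraint, equality holds for (3) and (4); the remaining constraints have slack.

(3) and (4)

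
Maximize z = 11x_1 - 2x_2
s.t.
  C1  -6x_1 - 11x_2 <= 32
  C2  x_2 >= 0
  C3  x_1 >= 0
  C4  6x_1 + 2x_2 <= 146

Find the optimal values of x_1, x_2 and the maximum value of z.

x_1 = 73/3, x_2 = 0, maximum z = 803/3

Extreme points and z = 11x_1 - 2x_2:
  (0, 0) → z = 0
  (73/3, 0) → z = 803/3
  (0, 73) → z = -146

The binding constraints are x_2 = 0 and 6x_1 + 2x_2 = 146.
Solving simultaneously gives x_1 = 73/3, x_2 = 0.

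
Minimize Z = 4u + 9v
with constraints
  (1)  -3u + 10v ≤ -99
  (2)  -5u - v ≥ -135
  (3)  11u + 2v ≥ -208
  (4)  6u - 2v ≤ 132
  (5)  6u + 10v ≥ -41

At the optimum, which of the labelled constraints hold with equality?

Feasible corners and Z = 4u + 9v:
  (187/9, -11/3) → Z = 451/9
  (58/9, -239/30) → Z = -4133/90
  (619/36, -173/12) → Z = -2195/36

The minimum is at (619/36, -173/12). Substituting into each constraint, equality holds for (4) and (5); the remaining constraints have slack.

(4) and (5)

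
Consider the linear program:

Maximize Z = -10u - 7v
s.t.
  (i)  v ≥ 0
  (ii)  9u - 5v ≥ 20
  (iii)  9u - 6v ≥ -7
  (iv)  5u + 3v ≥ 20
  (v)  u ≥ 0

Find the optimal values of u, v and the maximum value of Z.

u = 4, v = 0, maximum Z = -40

Corner points and Z = -10u - 7v:
  (4, 0) → Z = -40
  (155/9, 27) → Z = -3251/9
  (40/13, 20/13) → Z = -540/13
The feasible region is unbounded (it extends along (1, 0), (2, 3)), but Z strictly decreases along every unbounded feasible direction, so there is no improving ray and the maximum is attained at a vertex.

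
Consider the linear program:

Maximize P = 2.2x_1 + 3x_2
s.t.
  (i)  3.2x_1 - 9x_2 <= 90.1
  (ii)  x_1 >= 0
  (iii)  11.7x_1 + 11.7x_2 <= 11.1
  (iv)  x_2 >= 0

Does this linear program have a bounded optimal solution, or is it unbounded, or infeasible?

Corner points and P = 2.2x_1 + 3x_2:
  (0, 37/39) → P = 37/13
  (0, 0) → P = 0
  (37/39, 0) → P = 407/195
The feasible region has finitely many vertices and no improving ray; the maximum is 37/13 at (0, 37/39).

bounded optimum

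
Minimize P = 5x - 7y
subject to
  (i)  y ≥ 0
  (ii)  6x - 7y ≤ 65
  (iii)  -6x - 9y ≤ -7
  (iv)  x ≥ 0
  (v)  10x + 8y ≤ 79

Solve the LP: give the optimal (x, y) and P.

Extreme points and P = 5x - 7y:
  (7/6, 0) → P = 35/6
  (79/10, 0) → P = 79/2
  (0, 7/9) → P = -49/9
  (0, 79/8) → P = -553/8

At the optimal vertex, x = 0 and 10x + 8y = 79.
Solving simultaneously gives x = 0, y = 79/8.

x = 0, y = 79/8, minimum P = -553/8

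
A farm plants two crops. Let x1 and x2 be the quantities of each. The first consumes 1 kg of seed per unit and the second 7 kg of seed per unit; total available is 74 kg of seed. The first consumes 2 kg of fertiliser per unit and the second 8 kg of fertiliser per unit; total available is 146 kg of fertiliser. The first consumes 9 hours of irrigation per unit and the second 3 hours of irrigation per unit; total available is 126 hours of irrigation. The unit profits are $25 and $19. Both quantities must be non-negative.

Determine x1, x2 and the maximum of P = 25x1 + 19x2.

x1 = 11, x2 = 9, maximum P = 446

Extreme points and P = 25x1 + 19x2:
  (0, 0) → P = 0
  (0, 74/7) → P = 1406/7
  (14, 0) → P = 350
  (11, 9) → P = 446

The optimum lies where x1 + 7x2 = 74 and 9x1 + 3x2 = 126.
Solving simultaneously gives x1 = 11, x2 = 9.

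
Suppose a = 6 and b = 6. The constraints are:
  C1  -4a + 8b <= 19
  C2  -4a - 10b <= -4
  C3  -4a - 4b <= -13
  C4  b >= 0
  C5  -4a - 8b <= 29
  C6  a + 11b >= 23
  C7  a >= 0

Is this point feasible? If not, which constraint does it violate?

not feasible — violates C1

Constraint C1: -4a + 8b = 24, which is not ≤ 19. All other constraints are satisfied.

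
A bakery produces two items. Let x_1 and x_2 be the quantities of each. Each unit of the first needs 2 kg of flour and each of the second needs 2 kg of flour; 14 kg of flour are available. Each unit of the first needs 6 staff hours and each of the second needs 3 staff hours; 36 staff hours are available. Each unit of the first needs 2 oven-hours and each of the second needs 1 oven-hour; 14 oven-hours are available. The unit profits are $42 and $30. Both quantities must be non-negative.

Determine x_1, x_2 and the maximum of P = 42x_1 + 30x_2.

Feasible corners and P = 42x_1 + 30x_2:
  (0, 0) → P = 0
  (0, 7) → P = 210
  (6, 0) → P = 252
  (5, 2) → P = 270

The optimum lies where 2x_1 + 2x_2 = 14 and 6x_1 + 3x_2 = 36.
Solving simultaneously gives x_1 = 5, x_2 = 2.

x_1 = 5, x_2 = 2, maximum P = 270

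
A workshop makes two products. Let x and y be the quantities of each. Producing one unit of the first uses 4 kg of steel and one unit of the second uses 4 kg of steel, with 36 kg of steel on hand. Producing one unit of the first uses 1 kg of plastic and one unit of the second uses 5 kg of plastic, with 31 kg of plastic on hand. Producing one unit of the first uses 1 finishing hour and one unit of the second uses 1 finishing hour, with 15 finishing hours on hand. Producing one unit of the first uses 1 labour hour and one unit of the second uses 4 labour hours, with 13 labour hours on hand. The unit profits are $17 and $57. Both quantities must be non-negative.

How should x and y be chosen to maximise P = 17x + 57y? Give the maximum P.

Extreme points and P = 17x + 57y:
  (0, 0) → P = 0
  (0, 13/4) → P = 741/4
  (9, 0) → P = 153
  (23/3, 4/3) → P = 619/3

x = 23/3, y = 4/3, maximum P = 619/3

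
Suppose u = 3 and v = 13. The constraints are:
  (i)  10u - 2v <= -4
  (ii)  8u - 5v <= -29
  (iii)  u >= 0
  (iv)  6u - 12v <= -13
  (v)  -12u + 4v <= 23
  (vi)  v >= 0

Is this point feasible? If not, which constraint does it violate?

Constraint (i): 10u - 2v = 4, which is not ≤ -4. All other constraints are satisfied.

not feasible — violates (i)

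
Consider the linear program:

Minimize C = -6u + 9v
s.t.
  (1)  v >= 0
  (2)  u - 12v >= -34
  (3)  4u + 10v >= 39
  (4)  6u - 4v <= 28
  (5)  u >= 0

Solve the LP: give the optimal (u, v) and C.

Extreme points and C = -6u + 9v:
  (64/29, 175/58) → C = 807/58
  (118/17, 58/17) → C = -186/17
  (109/19, 61/38) → C = -759/38

At the optimal vertex, 4u + 10v = 39 and 6u - 4v = 28.
Solving simultaneously gives u = 109/19, v = 61/38.

u = 109/19, v = 61/38, minimum C = -759/38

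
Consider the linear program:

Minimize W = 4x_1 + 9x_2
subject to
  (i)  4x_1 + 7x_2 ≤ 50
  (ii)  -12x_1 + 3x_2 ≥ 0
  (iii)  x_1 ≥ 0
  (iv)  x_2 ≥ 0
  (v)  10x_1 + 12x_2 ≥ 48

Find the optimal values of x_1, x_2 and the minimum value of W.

Extreme points and W = 4x_1 + 9x_2:
  (25/16, 25/4) → W = 125/2
  (0, 50/7) → W = 450/7
  (24/29, 96/29) → W = 960/29
  (0, 4) → W = 36

The optimum lies where -12x_1 + 3x_2 = 0 and 10x_1 + 12x_2 = 48.
Solving simultaneously gives x_1 = 24/29, x_2 = 96/29.

x_1 = 24/29, x_2 = 96/29, minimum W = 960/29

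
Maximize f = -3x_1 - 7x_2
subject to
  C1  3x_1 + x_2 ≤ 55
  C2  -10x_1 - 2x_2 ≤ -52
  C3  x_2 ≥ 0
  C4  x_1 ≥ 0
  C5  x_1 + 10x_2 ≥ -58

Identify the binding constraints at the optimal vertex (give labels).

C2 and C3

Corner points and f = -3x_1 - 7x_2:
  (55/3, 0) → f = -55
  (0, 55) → f = -385
  (26/5, 0) → f = -78/5
  (0, 26) → f = -182

The maximum is at (26/5, 0). Substituting into each constraint, equality holds for C2 and C3; the remaining constraints have slack.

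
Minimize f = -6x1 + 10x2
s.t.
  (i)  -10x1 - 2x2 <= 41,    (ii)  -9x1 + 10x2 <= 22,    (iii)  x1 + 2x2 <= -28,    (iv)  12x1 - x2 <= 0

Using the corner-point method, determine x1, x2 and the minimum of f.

x1 = -41/34, x2 = -246/17, minimum f = -2337/17

The binding constraints are -10x1 - 2x2 = 41 and 12x1 - x2 = 0.
Solving simultaneously gives x1 = -41/34, x2 = -246/17.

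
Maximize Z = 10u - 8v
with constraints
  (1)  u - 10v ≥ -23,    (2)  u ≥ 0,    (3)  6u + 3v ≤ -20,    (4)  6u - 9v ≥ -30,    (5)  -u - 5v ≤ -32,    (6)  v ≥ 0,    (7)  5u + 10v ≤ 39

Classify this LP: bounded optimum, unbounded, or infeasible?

The boundaries v = 0 and 5u + 10v = 39 meet at (39/5, 0), but that point violates 6u + 3v ≤ -20. Every candidate vertex is excluded by some other constraint, so the feasible region is empty.

infeasible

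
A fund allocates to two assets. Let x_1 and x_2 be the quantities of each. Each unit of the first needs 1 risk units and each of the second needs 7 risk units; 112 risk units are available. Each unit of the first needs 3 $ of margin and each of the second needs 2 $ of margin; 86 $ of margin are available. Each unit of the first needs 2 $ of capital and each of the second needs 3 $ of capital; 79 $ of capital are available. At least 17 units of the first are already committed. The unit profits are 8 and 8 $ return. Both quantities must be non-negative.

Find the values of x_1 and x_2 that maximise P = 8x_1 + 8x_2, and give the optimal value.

x_1 = 20, x_2 = 13, maximum P = 264

Corner points and P = 8x_1 + 8x_2:
  (86/3, 0) → P = 688/3
  (17, 0) → P = 136
  (217/11, 145/11) → P = 2896/11
  (17, 95/7) → P = 1712/7
  (20, 13) → P = 264

The optimum lies where 3x_1 + 2x_2 = 86 and 2x_1 + 3x_2 = 79.
Solving simultaneously gives x_1 = 20, x_2 = 13.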